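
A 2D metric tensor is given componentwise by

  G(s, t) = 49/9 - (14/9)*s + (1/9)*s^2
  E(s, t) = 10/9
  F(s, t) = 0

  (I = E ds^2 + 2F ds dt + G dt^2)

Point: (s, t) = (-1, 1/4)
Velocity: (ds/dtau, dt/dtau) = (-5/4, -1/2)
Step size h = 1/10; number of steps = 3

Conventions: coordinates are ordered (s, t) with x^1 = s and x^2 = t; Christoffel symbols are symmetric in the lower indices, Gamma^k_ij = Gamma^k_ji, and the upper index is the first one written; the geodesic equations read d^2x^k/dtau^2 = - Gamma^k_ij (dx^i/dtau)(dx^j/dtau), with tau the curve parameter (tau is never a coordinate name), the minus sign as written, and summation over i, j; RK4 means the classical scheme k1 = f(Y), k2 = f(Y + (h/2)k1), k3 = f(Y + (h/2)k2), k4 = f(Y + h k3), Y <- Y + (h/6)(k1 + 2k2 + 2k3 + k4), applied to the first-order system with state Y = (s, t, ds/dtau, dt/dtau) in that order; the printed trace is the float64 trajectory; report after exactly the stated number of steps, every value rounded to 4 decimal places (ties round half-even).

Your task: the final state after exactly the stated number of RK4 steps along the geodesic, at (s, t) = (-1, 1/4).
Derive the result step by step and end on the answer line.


f(Y) = (ds/dtau, dt/dtau, -Gamma^s_ij Y'^i Y'^j, -Gamma^t_ij Y'^i Y'^j) with the Gammas evaluated at the stage position; h = 0.100000; intermediate values shown to 6 dp
step 0: s = -1.0000, t = 0.2500, ds/dtau = -1.2500, dt/dtau = -0.5000
step 1:
  k1: at (s, t) = (-1.000000, 0.250000), (ds/dtau, dt/dtau) = (-1.250000, -0.500000); Gamma_sss = 0.000000, Gamma_sst = 0.000000, Gamma_stt = 0.800000, Gamma_tss = 0.000000, Gamma_tst = -0.125000, Gamma_ttt = 0.000000; k1 = (-1.250000, -0.500000, -0.200000, 0.156250)
  k2: at (s, t) = (-1.062500, 0.225000), (ds/dtau, dt/dtau) = (-1.260000, -0.492188); Gamma_sss = 0.000000, Gamma_sst = 0.000000, Gamma_stt = 0.806250, Gamma_tss = 0.000000, Gamma_tst = -0.124031, Gamma_ttt = 0.000000; k2 = (-1.260000, -0.492188, -0.195313, 0.153837)
  k3: at (s, t) = (-1.063000, 0.225391), (ds/dtau, dt/dtau) = (-1.259766, -0.492308); Gamma_sss = 0.000000, Gamma_sst = 0.000000, Gamma_stt = 0.806300, Gamma_tss = 0.000000, Gamma_tst = -0.124023, Gamma_ttt = 0.000000; k3 = (-1.259766, -0.492308, -0.195421, 0.153837)
  k4: at (s, t) = (-1.125977, 0.200769), (ds/dtau, dt/dtau) = (-1.269542, -0.484616); Gamma_sss = 0.000000, Gamma_sst = 0.000000, Gamma_stt = 0.812598, Gamma_tss = 0.000000, Gamma_tst = -0.123062, Gamma_ttt = 0.000000; k4 = (-1.269542, -0.484616, -0.190841, 0.151426)
  Y <- Y + (h/6)(k1 + 2k2 + 2k3 + k4): s = -1.1260, t = 0.2008, ds/dtau = -1.2695, dt/dtau = -0.4846
step 2:
  k1: at (s, t) = (-1.125985, 0.200773), (ds/dtau, dt/dtau) = (-1.269538, -0.484616); Gamma_sss = 0.000000, Gamma_sst = 0.000000, Gamma_stt = 0.812598, Gamma_tss = 0.000000, Gamma_tst = -0.123062, Gamma_ttt = 0.000000; k1 = (-1.269538, -0.484616, -0.190841, 0.151425)
  k2: at (s, t) = (-1.189461, 0.176542), (ds/dtau, dt/dtau) = (-1.279081, -0.477045); Gamma_sss = 0.000000, Gamma_sst = 0.000000, Gamma_stt = 0.818946, Gamma_tss = 0.000000, Gamma_tst = -0.122108, Gamma_ttt = 0.000000; k2 = (-1.279081, -0.477045, -0.186369, 0.149016)
  k3: at (s, t) = (-1.189939, 0.176921), (ds/dtau, dt/dtau) = (-1.278857, -0.477165); Gamma_sss = 0.000000, Gamma_sst = 0.000000, Gamma_stt = 0.818994, Gamma_tss = 0.000000, Gamma_tst = -0.122101, Gamma_ttt = 0.000000; k3 = (-1.278857, -0.477165, -0.186474, 0.149019)
  k4: at (s, t) = (-1.253870, 0.153057), (ds/dtau, dt/dtau) = (-1.288186, -0.469714); Gamma_sss = 0.000000, Gamma_sst = 0.000000, Gamma_stt = 0.825387, Gamma_tss = 0.000000, Gamma_tst = -0.121155, Gamma_ttt = 0.000000; k4 = (-1.288186, -0.469714, -0.182106, 0.146617)
  Y <- Y + (h/6)(k1 + 2k2 + 2k3 + k4): s = -1.2539, t = 0.1531, ds/dtau = -1.2882, dt/dtau = -0.4697
step 3:
  k1: at (s, t) = (-1.253878, 0.153061), (ds/dtau, dt/dtau) = (-1.288182, -0.469714); Gamma_sss = 0.000000, Gamma_sst = 0.000000, Gamma_stt = 0.825388, Gamma_tss = 0.000000, Gamma_tst = -0.121155, Gamma_ttt = 0.000000; k1 = (-1.288182, -0.469714, -0.182107, 0.146617)
  k2: at (s, t) = (-1.318287, 0.129575), (ds/dtau, dt/dtau) = (-1.297288, -0.462384); Gamma_sss = 0.000000, Gamma_sst = 0.000000, Gamma_stt = 0.831829, Gamma_tss = 0.000000, Gamma_tst = -0.120217, Gamma_ttt = 0.000000; k2 = (-1.297288, -0.462384, -0.177844, 0.144223)
  k3: at (s, t) = (-1.318742, 0.129941), (ds/dtau, dt/dtau) = (-1.297075, -0.462503); Gamma_sss = 0.000000, Gamma_sst = 0.000000, Gamma_stt = 0.831874, Gamma_tss = 0.000000, Gamma_tst = -0.120210, Gamma_ttt = 0.000000; k3 = (-1.297075, -0.462503, -0.177946, 0.144229)
  k4: at (s, t) = (-1.383585, 0.106810), (ds/dtau, dt/dtau) = (-1.305977, -0.455292); Gamma_sss = 0.000000, Gamma_sst = 0.000000, Gamma_stt = 0.838359, Gamma_tss = 0.000000, Gamma_tst = -0.119281, Gamma_ttt = 0.000000; k4 = (-1.305977, -0.455292, -0.173784, 0.141849)
  Y <- Y + (h/6)(k1 + 2k2 + 2k3 + k4): s = -1.3836, t = 0.1068, ds/dtau = -1.3060, dt/dtau = -0.4553

Answer: s = -1.3836, t = 0.1068, ds/dtau = -1.3060, dt/dtau = -0.4553


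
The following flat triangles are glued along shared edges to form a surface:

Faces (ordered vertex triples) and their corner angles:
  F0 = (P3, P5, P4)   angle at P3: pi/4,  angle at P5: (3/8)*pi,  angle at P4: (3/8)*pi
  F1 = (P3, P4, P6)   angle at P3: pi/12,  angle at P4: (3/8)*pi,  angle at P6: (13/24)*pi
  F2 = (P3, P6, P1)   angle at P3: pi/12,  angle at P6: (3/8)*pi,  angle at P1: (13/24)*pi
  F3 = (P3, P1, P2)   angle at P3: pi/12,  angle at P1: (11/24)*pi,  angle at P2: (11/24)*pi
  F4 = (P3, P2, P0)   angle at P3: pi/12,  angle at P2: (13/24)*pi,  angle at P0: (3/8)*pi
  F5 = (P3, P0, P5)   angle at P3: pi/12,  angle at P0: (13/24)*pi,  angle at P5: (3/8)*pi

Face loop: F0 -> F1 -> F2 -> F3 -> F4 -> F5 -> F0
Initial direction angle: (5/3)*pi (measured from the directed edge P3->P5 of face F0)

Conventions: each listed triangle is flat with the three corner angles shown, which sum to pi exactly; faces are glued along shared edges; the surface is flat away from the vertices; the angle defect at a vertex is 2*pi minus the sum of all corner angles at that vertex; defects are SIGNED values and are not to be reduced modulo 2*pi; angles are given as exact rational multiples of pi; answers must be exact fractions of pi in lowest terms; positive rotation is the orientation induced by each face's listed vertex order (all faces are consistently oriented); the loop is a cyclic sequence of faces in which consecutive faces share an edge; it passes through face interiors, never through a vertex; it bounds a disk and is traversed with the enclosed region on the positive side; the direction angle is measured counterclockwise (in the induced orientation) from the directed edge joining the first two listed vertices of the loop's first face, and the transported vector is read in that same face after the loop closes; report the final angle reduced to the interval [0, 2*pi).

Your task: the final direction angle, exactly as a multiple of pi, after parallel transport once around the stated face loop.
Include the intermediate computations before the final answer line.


enclosed vertex P3: corner angles sum to (2/3)*pi, defect = 2*pi - (2/3)*pi = (4/3)*pi
by Gauss-Bonnet the loop rotates the vector by the enclosed defect sum (positive orientation, mod 2*pi)
final angle = (5/3)*pi + (4/3)*pi = pi (mod 2*pi)

Answer: final direction angle = pi


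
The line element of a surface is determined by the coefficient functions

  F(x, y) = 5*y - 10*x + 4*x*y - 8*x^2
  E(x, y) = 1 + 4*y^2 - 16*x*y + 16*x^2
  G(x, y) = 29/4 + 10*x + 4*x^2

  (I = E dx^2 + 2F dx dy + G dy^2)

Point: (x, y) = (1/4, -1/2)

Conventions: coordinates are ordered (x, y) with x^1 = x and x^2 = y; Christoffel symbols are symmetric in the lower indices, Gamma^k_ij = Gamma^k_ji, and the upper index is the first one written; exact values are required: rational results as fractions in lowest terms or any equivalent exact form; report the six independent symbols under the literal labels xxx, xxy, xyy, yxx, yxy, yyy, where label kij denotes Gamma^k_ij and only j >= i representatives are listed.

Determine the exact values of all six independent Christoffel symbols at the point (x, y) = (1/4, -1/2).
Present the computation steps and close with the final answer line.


E = 5, F = -6, G = 10 at the point
E_x = 16, E_y = -8, F_x = -16, F_y = 6, G_x = 12, G_y = 0
EG - F^2 = 14;  g^inv = (1/14) * [[10, 6], [6, 5]]
first-kind symbols [ij,l] = (1/2)(d_i g_jl + d_j g_il - d_l g_ij): [xx,x] = E_x/2 = 8, [xx,y] = F_x - E_y/2 = -12, [xy,x] = E_y/2 = -4, [xy,y] = G_x/2 = 6, [yy,x] = F_y - G_x/2 = 0, [yy,y] = G_y/2 = 0
Gamma^x_ij = (G*[ij,x] - F*[ij,y])/(EG - F^2), Gamma^y_ij = (E*[ij,y] - F*[ij,x])/(EG - F^2)

Answer: Gamma_xxx = 4/7, Gamma_xxy = -2/7, Gamma_xyy = 0, Gamma_yxx = -6/7, Gamma_yxy = 3/7, Gamma_yyy = 0


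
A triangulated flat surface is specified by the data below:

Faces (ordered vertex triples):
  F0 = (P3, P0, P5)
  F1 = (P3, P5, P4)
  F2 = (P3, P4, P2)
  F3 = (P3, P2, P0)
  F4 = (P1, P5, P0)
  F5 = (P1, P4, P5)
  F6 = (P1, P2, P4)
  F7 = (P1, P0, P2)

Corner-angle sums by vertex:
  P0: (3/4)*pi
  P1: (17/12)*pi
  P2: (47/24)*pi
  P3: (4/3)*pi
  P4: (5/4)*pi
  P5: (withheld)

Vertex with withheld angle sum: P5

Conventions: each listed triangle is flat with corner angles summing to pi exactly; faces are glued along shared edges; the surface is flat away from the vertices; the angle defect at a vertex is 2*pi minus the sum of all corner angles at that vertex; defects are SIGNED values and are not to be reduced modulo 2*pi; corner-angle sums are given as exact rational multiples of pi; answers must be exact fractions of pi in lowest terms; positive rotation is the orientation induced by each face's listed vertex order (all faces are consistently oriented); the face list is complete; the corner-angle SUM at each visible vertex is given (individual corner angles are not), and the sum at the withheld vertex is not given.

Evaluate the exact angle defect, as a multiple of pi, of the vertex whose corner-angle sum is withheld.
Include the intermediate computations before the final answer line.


V = 6, E = 12, F = 8; chi = V - E + F = 2
Gauss-Bonnet: total defect = 2*pi*chi = 4*pi; visible defects sum to (79/24)*pi

Answer: defect(P5) = (17/24)*pi


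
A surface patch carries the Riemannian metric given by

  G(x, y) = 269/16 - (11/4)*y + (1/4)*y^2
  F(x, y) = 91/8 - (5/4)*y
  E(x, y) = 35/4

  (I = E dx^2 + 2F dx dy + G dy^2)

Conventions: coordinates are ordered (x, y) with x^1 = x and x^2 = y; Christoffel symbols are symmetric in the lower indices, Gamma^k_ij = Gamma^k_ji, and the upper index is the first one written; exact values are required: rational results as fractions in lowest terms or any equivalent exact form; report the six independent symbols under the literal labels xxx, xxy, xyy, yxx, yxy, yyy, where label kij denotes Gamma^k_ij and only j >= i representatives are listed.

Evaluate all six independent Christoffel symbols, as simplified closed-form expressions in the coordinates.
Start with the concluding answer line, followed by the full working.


Answer: Gamma_xxx = 0, Gamma_xxy = 0, Gamma_xyy = (-36*y - 172)/(20*y^2 + 140*y + 567), Gamma_yxx = 0, Gamma_yxy = 0, Gamma_yyy = (20*y + 70)/(20*y^2 + 140*y + 567)

E = 35/4; F = 91/8 - (5/4)*y; G = 269/16 - (11/4)*y + (1/4)*y^2
Gamma^k_ij = (1/2) g^{kl} (d_i g_jl + d_j g_il - d_l g_ij), with g^inv = (1/(EG-F^2)) [[G, -F], [-F, E]]
first partials: E_x = 0, E_y = 0, F_x = 0, F_y = -5/4, G_x = 0, G_y = -11/4 + (1/2)*y
D = EG - F^2 = 567/32 + (35/8)*y + (5/8)*y^2
expanded: Gamma^x_xx = (G E_x - 2F F_x + F E_y)/(2D), Gamma^x_xy = (G E_y - F G_x)/(2D), Gamma^x_yy = (2G F_y - G G_x - F G_y)/(2D), Gamma^y_xx = (2E F_x - E E_y - F E_x)/(2D), Gamma^y_xy = (E G_x - F E_y)/(2D), Gamma^y_yy = (E G_y - 2F F_y + F G_x)/(2D); substitute and cancel common factors


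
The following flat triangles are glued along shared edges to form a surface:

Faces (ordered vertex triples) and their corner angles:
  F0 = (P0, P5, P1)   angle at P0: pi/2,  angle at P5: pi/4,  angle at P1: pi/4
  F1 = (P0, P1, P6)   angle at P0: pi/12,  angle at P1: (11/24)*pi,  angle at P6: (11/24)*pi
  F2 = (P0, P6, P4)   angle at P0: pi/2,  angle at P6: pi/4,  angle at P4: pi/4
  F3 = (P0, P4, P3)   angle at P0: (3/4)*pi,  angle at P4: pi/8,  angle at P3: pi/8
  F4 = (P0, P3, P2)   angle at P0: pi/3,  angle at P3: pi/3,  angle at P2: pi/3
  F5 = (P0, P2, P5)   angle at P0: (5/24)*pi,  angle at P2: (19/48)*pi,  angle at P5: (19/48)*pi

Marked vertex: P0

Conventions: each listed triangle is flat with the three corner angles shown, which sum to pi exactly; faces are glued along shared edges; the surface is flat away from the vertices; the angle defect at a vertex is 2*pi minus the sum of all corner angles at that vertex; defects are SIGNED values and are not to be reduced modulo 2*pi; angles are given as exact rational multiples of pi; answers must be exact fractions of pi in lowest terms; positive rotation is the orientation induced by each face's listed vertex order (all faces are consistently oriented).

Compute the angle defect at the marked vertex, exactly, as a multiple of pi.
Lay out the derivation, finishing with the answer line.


Sum of corner angles at P0: (19/8)*pi
defect = 2*pi - (19/8)*pi

Answer: defect(P0) = (-3/8)*pi


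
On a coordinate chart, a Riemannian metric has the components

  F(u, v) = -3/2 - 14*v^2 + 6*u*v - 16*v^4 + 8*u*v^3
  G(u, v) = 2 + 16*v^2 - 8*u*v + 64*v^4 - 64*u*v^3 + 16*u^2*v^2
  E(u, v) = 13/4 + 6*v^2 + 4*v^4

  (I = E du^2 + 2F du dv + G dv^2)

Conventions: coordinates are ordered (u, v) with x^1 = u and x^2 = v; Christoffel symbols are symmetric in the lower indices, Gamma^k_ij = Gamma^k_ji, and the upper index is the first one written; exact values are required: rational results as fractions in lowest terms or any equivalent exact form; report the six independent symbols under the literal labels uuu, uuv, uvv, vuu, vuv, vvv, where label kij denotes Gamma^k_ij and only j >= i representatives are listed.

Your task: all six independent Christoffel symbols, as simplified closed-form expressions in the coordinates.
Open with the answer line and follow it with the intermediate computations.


Answer: Gamma_uuu = 0, Gamma_uuv = (32*v^3 + 24*v)/(64*u^2*v^2 - 256*u*v^3 - 32*u*v + 272*v^4 + 88*v^2 + 17), Gamma_uvv = (32*u*v^2 + 24*u - 128*v^3 - 96*v)/(64*u^2*v^2 - 256*u*v^3 - 32*u*v + 272*v^4 + 88*v^2 + 17), Gamma_vuu = 0, Gamma_vuv = (64*u*v^2 - 128*v^3 - 16*v)/(64*u^2*v^2 - 256*u*v^3 - 32*u*v + 272*v^4 + 88*v^2 + 17), Gamma_vvv = (64*u^2*v - 384*u*v^2 - 16*u + 512*v^3 + 64*v)/(64*u^2*v^2 - 256*u*v^3 - 32*u*v + 272*v^4 + 88*v^2 + 17)

E = 13/4 + 6*v^2 + 4*v^4; F = -3/2 - 14*v^2 + 6*u*v - 16*v^4 + 8*u*v^3; G = 2 + 16*v^2 - 8*u*v + 64*v^4 - 64*u*v^3 + 16*u^2*v^2
Gamma^k_ij = (1/2) g^{kl} (d_i g_jl + d_j g_il - d_l g_ij), with g^inv = (1/(EG-F^2)) [[G, -F], [-F, E]]
first partials: E_u = 0, E_v = 12*v + 16*v^3, F_u = 6*v + 8*v^3, F_v = -28*v + 6*u - 64*v^3 + 24*u*v^2, G_u = -8*v - 64*v^3 + 32*u*v^2, G_v = 32*v - 8*u + 256*v^3 - 192*u*v^2 + 32*u^2*v
D = EG - F^2 = 17/4 + 22*v^2 - 8*u*v + 68*v^4 - 64*u*v^3 + 16*u^2*v^2
expanded: Gamma^u_uu = (G E_u - 2F F_u + F E_v)/(2D), Gamma^u_uv = (G E_v - F G_u)/(2D), Gamma^u_vv = (2G F_v - G G_u - F G_v)/(2D), Gamma^v_uu = (2E F_u - E E_v - F E_u)/(2D), Gamma^v_uv = (E G_u - F E_v)/(2D), Gamma^v_vv = (E G_v - 2F F_v + F G_u)/(2D); substitute and cancel common factors


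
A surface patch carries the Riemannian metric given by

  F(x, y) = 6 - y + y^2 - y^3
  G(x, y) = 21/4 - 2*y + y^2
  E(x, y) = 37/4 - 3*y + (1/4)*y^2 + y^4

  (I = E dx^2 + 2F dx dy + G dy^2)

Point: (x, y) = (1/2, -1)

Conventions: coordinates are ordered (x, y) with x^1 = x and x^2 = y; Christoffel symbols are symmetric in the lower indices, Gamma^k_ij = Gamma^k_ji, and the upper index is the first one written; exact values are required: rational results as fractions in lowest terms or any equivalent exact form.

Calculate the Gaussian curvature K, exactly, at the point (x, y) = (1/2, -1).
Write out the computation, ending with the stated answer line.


E = 27/2, F = 9, G = 33/4, EG - F^2 = 243/8 at the point
E_x = 0, E_y = -15/2, F_x = 0, F_y = -6, G_x = 0, G_y = -4
E_yy = 25/2, F_xy = 0, G_xx = 0
Apply the Brioschi formula K = (det M1 - det M2)/(EG - F^2)^2 over the derivative matrices of E, F, G.
M1 = [[-E_yy/2 + F_xy - G_xx/2, E_x/2, F_x - E_y/2], [F_y - G_x/2, E, F], [G_y/2, F, G]] = [[-25/4, 0, 15/4], [-6, 27/2, 9], [-2, 9, 33/4]]; det M1 = -9315/32
M2 = [[0, E_y/2, G_x/2], [E_y/2, E, F], [G_x/2, F, G]] = [[0, -15/4, 0], [-15/4, 27/2, 9], [0, 9, 33/4]]; det M2 = -7425/64
det M1 - det M2 = -11205/64; K = -11205/64 / (243/8)^2 = -415/2187

Answer: K = -415/2187


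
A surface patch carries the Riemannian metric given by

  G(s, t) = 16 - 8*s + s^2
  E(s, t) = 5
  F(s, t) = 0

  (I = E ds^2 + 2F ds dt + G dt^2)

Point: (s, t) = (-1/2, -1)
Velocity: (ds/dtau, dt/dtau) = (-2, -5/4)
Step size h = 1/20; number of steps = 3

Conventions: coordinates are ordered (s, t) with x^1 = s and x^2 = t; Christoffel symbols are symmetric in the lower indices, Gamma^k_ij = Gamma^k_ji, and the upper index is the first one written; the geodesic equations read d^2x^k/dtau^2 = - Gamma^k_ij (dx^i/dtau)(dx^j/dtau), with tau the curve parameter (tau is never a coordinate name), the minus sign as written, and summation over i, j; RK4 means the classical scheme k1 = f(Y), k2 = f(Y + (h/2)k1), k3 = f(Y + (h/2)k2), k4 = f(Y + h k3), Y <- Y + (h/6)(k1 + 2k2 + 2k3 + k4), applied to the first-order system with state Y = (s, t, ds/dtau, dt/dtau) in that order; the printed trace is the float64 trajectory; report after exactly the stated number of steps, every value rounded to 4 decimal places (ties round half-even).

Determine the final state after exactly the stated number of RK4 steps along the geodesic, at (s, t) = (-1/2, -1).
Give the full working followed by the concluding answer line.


f(Y) = (ds/dtau, dt/dtau, -Gamma^s_ij Y'^i Y'^j, -Gamma^t_ij Y'^i Y'^j) with the Gammas evaluated at the stage position; h = 0.050000; intermediate values shown to 6 dp
step 0: s = -0.5000, t = -1.0000, ds/dtau = -2.0000, dt/dtau = -1.2500
step 1:
  k1: at (s, t) = (-0.500000, -1.000000), (ds/dtau, dt/dtau) = (-2.000000, -1.250000); Gamma_sss = 0.000000, Gamma_sst = 0.000000, Gamma_stt = 0.900000, Gamma_tss = 0.000000, Gamma_tst = -0.222222, Gamma_ttt = 0.000000; k1 = (-2.000000, -1.250000, -1.406250, 1.111111)
  k2: at (s, t) = (-0.550000, -1.031250), (ds/dtau, dt/dtau) = (-2.035156, -1.222222); Gamma_sss = 0.000000, Gamma_sst = 0.000000, Gamma_stt = 0.910000, Gamma_tss = 0.000000, Gamma_tst = -0.219780, Gamma_ttt = 0.000000; k2 = (-2.035156, -1.222222, -1.359383, 1.093368)
  k3: at (s, t) = (-0.550879, -1.030556), (ds/dtau, dt/dtau) = (-2.033985, -1.222666); Gamma_sss = 0.000000, Gamma_sst = 0.000000, Gamma_stt = 0.910176, Gamma_tss = 0.000000, Gamma_tst = -0.219738, Gamma_ttt = 0.000000; k3 = (-2.033985, -1.222666, -1.360632, 1.092924)
  k4: at (s, t) = (-0.601699, -1.061133), (ds/dtau, dt/dtau) = (-2.068032, -1.195354); Gamma_sss = 0.000000, Gamma_sst = 0.000000, Gamma_stt = 0.920340, Gamma_tss = 0.000000, Gamma_tst = -0.217311, Gamma_ttt = 0.000000; k4 = (-2.068032, -1.195354, -1.315047, 1.074399)
  Y <- Y + (h/6)(k1 + 2k2 + 2k3 + k4): s = -0.6017, t = -1.0611, ds/dtau = -2.0680, dt/dtau = -1.1953
step 2:
  k1: at (s, t) = (-0.601719, -1.061126), (ds/dtau, dt/dtau) = (-2.068011, -1.195349); Gamma_sss = 0.000000, Gamma_sst = 0.000000, Gamma_stt = 0.920344, Gamma_tss = 0.000000, Gamma_tst = -0.217310, Gamma_ttt = 0.000000; k1 = (-2.068011, -1.195349, -1.315042, 1.074379)
  k2: at (s, t) = (-0.653420, -1.091010), (ds/dtau, dt/dtau) = (-2.100887, -1.168490); Gamma_sss = 0.000000, Gamma_sst = 0.000000, Gamma_stt = 0.930684, Gamma_tss = 0.000000, Gamma_tst = -0.214896, Gamma_ttt = 0.000000; k2 = (-2.100887, -1.168490, -1.270726, 1.055080)
  k3: at (s, t) = (-0.654241, -1.090338), (ds/dtau, dt/dtau) = (-2.099779, -1.168972); Gamma_sss = 0.000000, Gamma_sst = 0.000000, Gamma_stt = 0.930848, Gamma_tss = 0.000000, Gamma_tst = -0.214858, Gamma_ttt = 0.000000; k3 = (-2.099779, -1.168972, -1.272000, 1.054773)
  k4: at (s, t) = (-0.706708, -1.119575), (ds/dtau, dt/dtau) = (-2.131611, -1.142611); Gamma_sss = 0.000000, Gamma_sst = 0.000000, Gamma_stt = 0.941342, Gamma_tss = 0.000000, Gamma_tst = -0.212463, Gamma_ttt = 0.000000; k4 = (-2.131611, -1.142611, -1.228977, 1.034949)
  Y <- Y + (h/6)(k1 + 2k2 + 2k3 + k4): s = -0.7067, t = -1.1196, ds/dtau = -2.1316, dt/dtau = -1.1426
step 3:
  k1: at (s, t) = (-0.706727, -1.119567), (ds/dtau, dt/dtau) = (-2.131590, -1.142607); Gamma_sss = 0.000000, Gamma_sst = 0.000000, Gamma_stt = 0.941345, Gamma_tss = 0.000000, Gamma_tst = -0.212462, Gamma_ttt = 0.000000; k1 = (-2.131590, -1.142607, -1.228975, 1.034932)
  k2: at (s, t) = (-0.760017, -1.148132), (ds/dtau, dt/dtau) = (-2.162314, -1.116734); Gamma_sss = 0.000000, Gamma_sst = 0.000000, Gamma_stt = 0.952003, Gamma_tss = 0.000000, Gamma_tst = -0.210083, Gamma_ttt = 0.000000; k2 = (-2.162314, -1.116734, -1.187238, 1.014589)
  k3: at (s, t) = (-0.760785, -1.147485), (ds/dtau, dt/dtau) = (-2.161271, -1.117243); Gamma_sss = 0.000000, Gamma_sst = 0.000000, Gamma_stt = 0.952157, Gamma_tss = 0.000000, Gamma_tst = -0.210049, Gamma_ttt = 0.000000; k3 = (-2.161271, -1.117243, -1.188512, 1.014397)
  k4: at (s, t) = (-0.814791, -1.175429), (ds/dtau, dt/dtau) = (-2.191016, -1.091887); Gamma_sss = 0.000000, Gamma_sst = 0.000000, Gamma_stt = 0.962958, Gamma_tss = 0.000000, Gamma_tst = -0.207693, Gamma_ttt = 0.000000; k4 = (-2.191016, -1.091887, -1.148056, 0.993747)
  Y <- Y + (h/6)(k1 + 2k2 + 2k3 + k4): s = -0.8148, t = -1.1754, ds/dtau = -2.1910, dt/dtau = -1.0919

Answer: s = -0.8148, t = -1.1754, ds/dtau = -2.1910, dt/dtau = -1.0919


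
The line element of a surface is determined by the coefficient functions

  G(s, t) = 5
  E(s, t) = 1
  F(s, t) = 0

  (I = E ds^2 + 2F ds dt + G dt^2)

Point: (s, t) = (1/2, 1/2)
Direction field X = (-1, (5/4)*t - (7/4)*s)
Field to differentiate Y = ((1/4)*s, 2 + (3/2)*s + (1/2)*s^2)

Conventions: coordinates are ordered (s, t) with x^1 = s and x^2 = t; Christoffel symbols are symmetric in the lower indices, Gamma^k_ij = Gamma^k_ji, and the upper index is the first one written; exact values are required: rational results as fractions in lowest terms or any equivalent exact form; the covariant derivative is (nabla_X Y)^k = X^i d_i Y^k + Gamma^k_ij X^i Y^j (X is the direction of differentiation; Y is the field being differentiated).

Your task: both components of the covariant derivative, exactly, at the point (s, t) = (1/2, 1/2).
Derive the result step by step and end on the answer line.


E = 1, F = 0, G = 5 at the point
E_s = 0, E_t = 0, F_s = 0, F_t = 0, G_s = 0, G_t = 0
EG - F^2 = 5;  g^inv = (1/5) * [[5, 0], [0, 1]]
first-kind symbols [ij,l] = (1/2)(d_i g_jl + d_j g_il - d_l g_ij): [ss,s] = E_s/2 = 0, [ss,t] = F_s - E_t/2 = 0, [st,s] = E_t/2 = 0, [st,t] = G_s/2 = 0, [tt,s] = F_t - G_s/2 = 0, [tt,t] = G_t/2 = 0
Gamma^s_ij = (G*[ij,s] - F*[ij,t])/(EG - F^2), Gamma^t_ij = (E*[ij,t] - F*[ij,s])/(EG - F^2)
Gamma_sss = 0, Gamma_sst = 0, Gamma_stt = 0, Gamma_tss = 0, Gamma_tst = 0, Gamma_ttt = 0
X = (-1, -1/4), Y = (1/8, 23/8) at the point

Answer: (nabla_X Y)^s = -1/4, (nabla_X Y)^t = -2


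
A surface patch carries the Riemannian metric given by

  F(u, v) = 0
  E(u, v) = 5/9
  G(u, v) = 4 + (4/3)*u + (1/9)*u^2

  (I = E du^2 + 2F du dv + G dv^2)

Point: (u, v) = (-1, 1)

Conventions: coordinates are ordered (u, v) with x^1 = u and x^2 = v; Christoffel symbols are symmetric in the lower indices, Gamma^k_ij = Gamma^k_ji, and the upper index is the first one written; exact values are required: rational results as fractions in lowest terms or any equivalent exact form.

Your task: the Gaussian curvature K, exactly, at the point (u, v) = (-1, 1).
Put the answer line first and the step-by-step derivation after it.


Answer: K = 0

E = 5/9, F = 0, G = 25/9, EG - F^2 = 125/81 at the point
E_u = 0, E_v = 0, F_u = 0, F_v = 0, G_u = 10/9, G_v = 0
E_vv = 0, F_uv = 0, G_uu = 2/9
Evaluate Brioschi's two determinant matrices M1, M2 and divide by (EG - F^2)^2.
M1 = [[-E_vv/2 + F_uv - G_uu/2, E_u/2, F_u - E_v/2], [F_v - G_u/2, E, F], [G_v/2, F, G]] = [[-1/9, 0, 0], [-5/9, 5/9, 0], [0, 0, 25/9]]; det M1 = -125/729
M2 = [[0, E_v/2, G_u/2], [E_v/2, E, F], [G_u/2, F, G]] = [[0, 0, 5/9], [0, 5/9, 0], [5/9, 0, 25/9]]; det M2 = -125/729
det M1 - det M2 = 0; K = 0 / (125/81)^2 = 0


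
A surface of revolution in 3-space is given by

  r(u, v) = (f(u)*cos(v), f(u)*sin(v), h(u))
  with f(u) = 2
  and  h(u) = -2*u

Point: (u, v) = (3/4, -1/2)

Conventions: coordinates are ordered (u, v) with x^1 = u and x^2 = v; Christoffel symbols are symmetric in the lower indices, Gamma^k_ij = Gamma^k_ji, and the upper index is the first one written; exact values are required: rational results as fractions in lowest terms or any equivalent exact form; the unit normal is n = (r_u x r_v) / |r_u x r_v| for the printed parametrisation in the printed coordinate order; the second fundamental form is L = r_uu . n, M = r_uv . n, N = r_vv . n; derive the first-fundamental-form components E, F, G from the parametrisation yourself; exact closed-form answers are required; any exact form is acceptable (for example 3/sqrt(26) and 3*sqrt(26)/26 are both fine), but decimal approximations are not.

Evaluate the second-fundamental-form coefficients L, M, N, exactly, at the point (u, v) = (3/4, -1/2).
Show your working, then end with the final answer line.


f = 2, f' = 0, f'' = 0, h' = -2, h'' = 0
E = 4, F = 0, G = 4; answer radicand W^2 = 4
unnormalised second-form numerators: l = 0, m = 0, n = -4; L = l/sqrt(4), and similarly M = m/sqrt(W^2), N = n/sqrt(W^2)

Answer: L = 0, M = 0, N = -2


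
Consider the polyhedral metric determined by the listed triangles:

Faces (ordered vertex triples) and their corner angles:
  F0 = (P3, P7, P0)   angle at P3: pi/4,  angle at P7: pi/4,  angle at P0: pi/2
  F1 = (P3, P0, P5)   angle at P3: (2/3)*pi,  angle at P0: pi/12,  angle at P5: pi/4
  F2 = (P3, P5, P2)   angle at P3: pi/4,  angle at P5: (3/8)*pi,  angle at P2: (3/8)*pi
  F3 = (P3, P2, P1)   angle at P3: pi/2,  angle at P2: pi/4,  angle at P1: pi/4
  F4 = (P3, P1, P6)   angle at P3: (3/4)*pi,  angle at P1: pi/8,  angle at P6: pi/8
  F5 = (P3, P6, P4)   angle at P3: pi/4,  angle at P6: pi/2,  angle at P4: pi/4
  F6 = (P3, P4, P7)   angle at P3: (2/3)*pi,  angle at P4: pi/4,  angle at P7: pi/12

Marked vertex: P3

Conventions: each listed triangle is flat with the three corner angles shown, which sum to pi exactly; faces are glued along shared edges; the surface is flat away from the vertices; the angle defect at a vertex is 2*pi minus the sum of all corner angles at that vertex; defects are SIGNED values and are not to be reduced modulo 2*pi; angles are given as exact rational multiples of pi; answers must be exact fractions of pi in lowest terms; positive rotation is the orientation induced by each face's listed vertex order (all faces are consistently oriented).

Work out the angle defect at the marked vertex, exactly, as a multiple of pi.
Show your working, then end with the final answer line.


Sum of corner angles at P3: (10/3)*pi
defect = 2*pi - (10/3)*pi

Answer: defect(P3) = (-4/3)*pi


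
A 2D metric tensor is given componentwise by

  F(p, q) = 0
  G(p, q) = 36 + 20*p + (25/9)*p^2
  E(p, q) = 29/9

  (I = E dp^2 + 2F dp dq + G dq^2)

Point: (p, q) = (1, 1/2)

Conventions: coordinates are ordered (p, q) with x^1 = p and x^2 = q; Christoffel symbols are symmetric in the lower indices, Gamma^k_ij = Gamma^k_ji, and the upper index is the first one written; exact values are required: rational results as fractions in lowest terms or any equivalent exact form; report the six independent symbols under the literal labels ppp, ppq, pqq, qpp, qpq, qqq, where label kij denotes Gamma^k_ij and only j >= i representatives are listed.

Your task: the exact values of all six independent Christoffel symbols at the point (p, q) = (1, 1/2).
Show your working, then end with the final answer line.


E = 29/9, F = 0, G = 529/9 at the point
E_p = 0, E_q = 0, F_p = 0, F_q = 0, G_p = 230/9, G_q = 0
EG - F^2 = 15341/81;  g^inv = (81/15341) * [[529/9, 0], [0, 29/9]]
first-kind symbols [ij,l] = (1/2)(d_i g_jl + d_j g_il - d_l g_ij): [pp,p] = E_p/2 = 0, [pp,q] = F_p - E_q/2 = 0, [pq,p] = E_q/2 = 0, [pq,q] = G_p/2 = 115/9, [qq,p] = F_q - G_p/2 = -115/9, [qq,q] = G_q/2 = 0
Gamma^p_ij = (G*[ij,p] - F*[ij,q])/(EG - F^2), Gamma^q_ij = (E*[ij,q] - F*[ij,p])/(EG - F^2)

Answer: Gamma_ppp = 0, Gamma_ppq = 0, Gamma_pqq = -115/29, Gamma_qpp = 0, Gamma_qpq = 5/23, Gamma_qqq = 0


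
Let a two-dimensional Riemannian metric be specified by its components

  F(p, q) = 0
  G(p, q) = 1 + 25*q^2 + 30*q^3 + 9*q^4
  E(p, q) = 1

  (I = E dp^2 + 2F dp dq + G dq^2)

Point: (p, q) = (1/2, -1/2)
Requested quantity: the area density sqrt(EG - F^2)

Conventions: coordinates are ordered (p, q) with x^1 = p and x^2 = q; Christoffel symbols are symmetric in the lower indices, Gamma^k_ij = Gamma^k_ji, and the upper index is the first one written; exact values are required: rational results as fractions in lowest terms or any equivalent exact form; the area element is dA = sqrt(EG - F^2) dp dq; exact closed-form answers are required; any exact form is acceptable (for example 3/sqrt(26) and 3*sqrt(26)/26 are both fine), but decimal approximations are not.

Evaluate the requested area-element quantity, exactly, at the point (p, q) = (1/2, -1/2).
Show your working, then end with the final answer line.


E = 1, F = 0, G = 65/16; EG - F^2 = 65/16

Answer: sqrt(EG - F^2) = sqrt(65)/4


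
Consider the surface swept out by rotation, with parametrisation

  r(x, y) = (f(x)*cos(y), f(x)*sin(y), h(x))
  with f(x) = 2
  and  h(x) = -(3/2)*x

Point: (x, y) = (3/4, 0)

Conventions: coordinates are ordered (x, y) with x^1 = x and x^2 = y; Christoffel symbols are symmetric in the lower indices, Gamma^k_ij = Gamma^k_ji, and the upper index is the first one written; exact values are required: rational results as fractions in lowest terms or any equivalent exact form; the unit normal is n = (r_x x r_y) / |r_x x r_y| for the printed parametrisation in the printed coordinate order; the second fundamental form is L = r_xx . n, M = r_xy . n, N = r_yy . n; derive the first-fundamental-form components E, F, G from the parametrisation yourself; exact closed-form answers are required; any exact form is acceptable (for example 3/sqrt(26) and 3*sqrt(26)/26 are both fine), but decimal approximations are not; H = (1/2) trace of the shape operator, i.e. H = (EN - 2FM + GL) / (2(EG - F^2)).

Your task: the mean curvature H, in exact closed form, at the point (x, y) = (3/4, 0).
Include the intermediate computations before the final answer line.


f = 2, f' = 0, f'' = 0, h' = -3/2, h'' = 0
E = 9/4, F = 0, G = 4; answer radicand W^2 = 9/4
unnormalised second-form numerators: l = 0, m = 0, n = -3; L = l/sqrt(9/4), and similarly M = m/sqrt(W^2), N = n/sqrt(W^2)
H = (E*n - 2*F*m + G*l) / (2*(EG - F^2)*sqrt(W^2)); E*n - 2*F*m + G*l = -27/4, EG - F^2 = 9, so H = (-3/8)/sqrt(9/4)

Answer: H = -1/4


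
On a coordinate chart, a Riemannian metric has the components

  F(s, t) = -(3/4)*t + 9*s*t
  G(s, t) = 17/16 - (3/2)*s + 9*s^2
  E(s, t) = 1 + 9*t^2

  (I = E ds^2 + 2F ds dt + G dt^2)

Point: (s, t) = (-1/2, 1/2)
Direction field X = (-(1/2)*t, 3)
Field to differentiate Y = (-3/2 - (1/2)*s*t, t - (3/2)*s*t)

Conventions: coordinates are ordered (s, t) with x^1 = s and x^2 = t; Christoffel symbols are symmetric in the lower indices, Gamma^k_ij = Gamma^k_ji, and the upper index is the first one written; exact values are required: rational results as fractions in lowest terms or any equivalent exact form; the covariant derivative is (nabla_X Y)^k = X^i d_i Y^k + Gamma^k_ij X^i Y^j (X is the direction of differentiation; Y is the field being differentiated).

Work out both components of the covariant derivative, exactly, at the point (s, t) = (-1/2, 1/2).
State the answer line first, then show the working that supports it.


Answer: (nabla_X Y)^s = -3691/1616, (nabla_X Y)^t = 14625/1616

E = 13/4, F = -21/8, G = 65/16 at the point
E_s = 0, E_t = 9, F_s = 9/2, F_t = -21/4, G_s = -21/2, G_t = 0
EG - F^2 = 101/16;  g^inv = (16/101) * [[65/16, 21/8], [21/8, 13/4]]
first-kind symbols [ij,l] = (1/2)(d_i g_jl + d_j g_il - d_l g_ij): [ss,s] = E_s/2 = 0, [ss,t] = F_s - E_t/2 = 0, [st,s] = E_t/2 = 9/2, [st,t] = G_s/2 = -21/4, [tt,s] = F_t - G_s/2 = 0, [tt,t] = G_t/2 = 0
Gamma^s_ij = (G*[ij,s] - F*[ij,t])/(EG - F^2), Gamma^t_ij = (E*[ij,t] - F*[ij,s])/(EG - F^2)
Gamma_sss = 0, Gamma_sst = 72/101, Gamma_stt = 0, Gamma_tss = 0, Gamma_tst = -84/101, Gamma_ttt = 0
X = (-1/4, 3), Y = (-11/8, 7/8) at the point


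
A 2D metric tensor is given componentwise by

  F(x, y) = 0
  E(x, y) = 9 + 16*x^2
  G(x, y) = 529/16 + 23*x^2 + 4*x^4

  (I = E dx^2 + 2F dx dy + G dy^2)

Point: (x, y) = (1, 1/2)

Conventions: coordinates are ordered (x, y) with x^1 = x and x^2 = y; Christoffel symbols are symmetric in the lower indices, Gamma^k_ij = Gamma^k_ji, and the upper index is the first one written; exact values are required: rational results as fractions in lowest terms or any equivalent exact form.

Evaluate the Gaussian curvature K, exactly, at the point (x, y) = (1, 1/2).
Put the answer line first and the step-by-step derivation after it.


Answer: K = -144/19375

E = 25, F = 0, G = 961/16, EG - F^2 = 24025/16 at the point
E_x = 32, E_y = 0, F_x = 0, F_y = 0, G_x = 62, G_y = 0
E_yy = 0, F_xy = 0, G_xx = 94
The intrinsic route: Brioschi's K = (det M1 - det M2)/(EG - F^2)^2.
M1 = [[-E_yy/2 + F_xy - G_xx/2, E_x/2, F_x - E_y/2], [F_y - G_x/2, E, F], [G_y/2, F, G]] = [[-47, 16, 0], [-31, 25, 0], [0, 0, 961/16]]; det M1 = -652519/16
M2 = [[0, E_y/2, G_x/2], [E_y/2, E, F], [G_x/2, F, G]] = [[0, 0, 31], [0, 25, 0], [31, 0, 961/16]]; det M2 = -24025
det M1 - det M2 = -268119/16; K = -268119/16 / (24025/16)^2 = -144/19375


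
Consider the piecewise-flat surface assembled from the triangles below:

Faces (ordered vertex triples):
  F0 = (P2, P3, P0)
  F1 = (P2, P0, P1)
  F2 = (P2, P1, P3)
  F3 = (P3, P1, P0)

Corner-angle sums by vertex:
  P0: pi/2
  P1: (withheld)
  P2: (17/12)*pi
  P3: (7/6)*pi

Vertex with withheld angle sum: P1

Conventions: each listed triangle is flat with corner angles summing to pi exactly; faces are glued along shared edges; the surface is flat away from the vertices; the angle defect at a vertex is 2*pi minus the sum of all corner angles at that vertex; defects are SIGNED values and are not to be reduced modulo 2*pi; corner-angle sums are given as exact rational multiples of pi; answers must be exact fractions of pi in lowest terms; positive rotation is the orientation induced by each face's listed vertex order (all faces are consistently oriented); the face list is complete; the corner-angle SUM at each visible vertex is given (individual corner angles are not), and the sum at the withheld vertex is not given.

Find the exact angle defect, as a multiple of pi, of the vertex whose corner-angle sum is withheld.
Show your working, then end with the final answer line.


V = 4, E = 6, F = 4; chi = V - E + F = 2
Gauss-Bonnet: total defect = 2*pi*chi = 4*pi; visible defects sum to (35/12)*pi

Answer: defect(P1) = (13/12)*pi


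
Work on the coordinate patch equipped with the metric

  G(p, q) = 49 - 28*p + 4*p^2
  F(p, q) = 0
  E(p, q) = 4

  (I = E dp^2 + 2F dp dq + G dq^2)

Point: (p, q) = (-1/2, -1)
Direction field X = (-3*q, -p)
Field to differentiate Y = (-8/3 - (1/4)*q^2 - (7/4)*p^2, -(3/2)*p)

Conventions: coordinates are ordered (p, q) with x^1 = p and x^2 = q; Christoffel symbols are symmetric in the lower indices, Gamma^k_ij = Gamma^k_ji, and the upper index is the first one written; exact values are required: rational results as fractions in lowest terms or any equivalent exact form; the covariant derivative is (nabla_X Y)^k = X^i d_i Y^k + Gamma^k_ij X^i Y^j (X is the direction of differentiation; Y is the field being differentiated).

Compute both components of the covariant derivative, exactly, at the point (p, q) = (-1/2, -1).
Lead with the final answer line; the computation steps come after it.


Answer: (nabla_X Y)^p = 7, (nabla_X Y)^q = -1783/384

E = 4, F = 0, G = 64 at the point
E_p = 0, E_q = 0, F_p = 0, F_q = 0, G_p = -32, G_q = 0
EG - F^2 = 256;  g^inv = (1/256) * [[64, 0], [0, 4]]
first-kind symbols [ij,l] = (1/2)(d_i g_jl + d_j g_il - d_l g_ij): [pp,p] = E_p/2 = 0, [pp,q] = F_p - E_q/2 = 0, [pq,p] = E_q/2 = 0, [pq,q] = G_p/2 = -16, [qq,p] = F_q - G_p/2 = 16, [qq,q] = G_q/2 = 0
Gamma^p_ij = (G*[ij,p] - F*[ij,q])/(EG - F^2), Gamma^q_ij = (E*[ij,q] - F*[ij,p])/(EG - F^2)
Gamma_ppp = 0, Gamma_ppq = 0, Gamma_pqq = 4, Gamma_qpp = 0, Gamma_qpq = -1/4, Gamma_qqq = 0
X = (3, 1/2), Y = (-161/48, 3/4) at the point


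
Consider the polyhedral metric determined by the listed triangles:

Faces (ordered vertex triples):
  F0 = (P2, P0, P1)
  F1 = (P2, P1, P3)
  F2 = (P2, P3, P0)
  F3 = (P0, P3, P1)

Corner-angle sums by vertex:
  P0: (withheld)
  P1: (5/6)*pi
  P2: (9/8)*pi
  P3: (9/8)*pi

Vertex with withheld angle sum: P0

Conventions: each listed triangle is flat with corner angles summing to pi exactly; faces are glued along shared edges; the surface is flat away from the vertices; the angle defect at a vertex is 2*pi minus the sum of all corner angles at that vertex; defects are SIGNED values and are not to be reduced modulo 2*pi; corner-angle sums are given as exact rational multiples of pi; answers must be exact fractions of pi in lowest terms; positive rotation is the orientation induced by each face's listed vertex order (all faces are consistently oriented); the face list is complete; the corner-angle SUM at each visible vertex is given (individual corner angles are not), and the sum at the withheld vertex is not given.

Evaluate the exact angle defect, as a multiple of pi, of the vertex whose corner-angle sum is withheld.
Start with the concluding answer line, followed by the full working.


Answer: defect(P0) = (13/12)*pi

V = 4, E = 6, F = 4; chi = V - E + F = 2
Gauss-Bonnet: total defect = 2*pi*chi = 4*pi; visible defects sum to (35/12)*pi


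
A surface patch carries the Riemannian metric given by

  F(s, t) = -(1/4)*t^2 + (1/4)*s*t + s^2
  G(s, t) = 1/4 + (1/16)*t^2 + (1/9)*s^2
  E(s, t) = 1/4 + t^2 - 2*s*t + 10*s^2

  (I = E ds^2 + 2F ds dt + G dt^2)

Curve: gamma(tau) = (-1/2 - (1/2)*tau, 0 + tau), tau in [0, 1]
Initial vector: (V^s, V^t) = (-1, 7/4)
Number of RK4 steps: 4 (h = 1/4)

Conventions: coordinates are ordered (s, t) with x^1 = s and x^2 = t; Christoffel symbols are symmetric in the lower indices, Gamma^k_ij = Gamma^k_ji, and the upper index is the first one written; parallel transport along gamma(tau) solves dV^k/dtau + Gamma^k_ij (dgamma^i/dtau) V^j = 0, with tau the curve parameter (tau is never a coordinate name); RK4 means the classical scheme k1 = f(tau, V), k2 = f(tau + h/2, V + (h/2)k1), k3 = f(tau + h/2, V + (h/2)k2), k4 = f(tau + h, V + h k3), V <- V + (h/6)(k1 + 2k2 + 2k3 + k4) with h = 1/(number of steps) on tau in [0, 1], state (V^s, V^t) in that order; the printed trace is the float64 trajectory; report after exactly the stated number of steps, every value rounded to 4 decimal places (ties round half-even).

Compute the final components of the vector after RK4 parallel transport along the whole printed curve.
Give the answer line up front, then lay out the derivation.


Answer: V^s = -0.2638, V^t = 2.3982

gamma'(tau) = (-1/2, 1); f(tau, V)^k = -Gamma^k_ij(gamma(tau)) gamma'^i(tau) V^j; h = 1/4; intermediate values shown to 6 dp
curve data and Christoffel symbols at the stage parameters:
  tau = 0.000000: gamma = (-0.500000, 0.000000), gamma' = (-0.500000, 1.000000); Gamma_sss = -1.445545, Gamma_sst = 0.217822, Gamma_stt = -0.027503, Gamma_tss = -4.099010, Gamma_tst = -0.396040, Gamma_ttt = 0.024752
  tau = 0.125000: gamma = (-0.562500, 0.125000), gamma' = (-0.500000, 1.000000); Gamma_sss = -1.198297, Gamma_sst = 0.230203, Gamma_stt = -0.045518, Gamma_tss = -4.990151, Gamma_tst = -0.455704, Gamma_ttt = 0.074220
  tau = 0.250000: gamma = (-0.625000, 0.250000), gamma' = (-0.500000, 1.000000); Gamma_sss = -1.004302, Gamma_sst = 0.229659, Gamma_stt = -0.055270, Gamma_tss = -5.802438, Gamma_tst = -0.493075, Gamma_ttt = 0.115005
  tau = 0.375000: gamma = (-0.687500, 0.375000), gamma' = (-0.500000, 1.000000); Gamma_sss = -0.856461, Gamma_sst = 0.222539, Gamma_stt = -0.059986, Gamma_tss = -6.502435, Gamma_tst = -0.512056, Gamma_ttt = 0.147170
  tau = 0.500000: gamma = (-0.750000, 0.500000), gamma' = (-0.500000, 1.000000); Gamma_sss = -0.745446, Gamma_sst = 0.212362, Gamma_stt = -0.061653, Gamma_tss = -7.077067, Gamma_tst = -0.516892, Gamma_ttt = 0.171571
  tau = 0.625000: gamma = (-0.812500, 0.625000), gamma' = (-0.500000, 1.000000); Gamma_sss = -0.662596, Gamma_sst = 0.201050, Gamma_stt = -0.061495, Gamma_tss = -7.527094, Gamma_tst = -0.511393, Gamma_ttt = 0.189342
  tau = 0.750000: gamma = (-0.875000, 0.750000), gamma' = (-0.500000, 1.000000); Gamma_sss = -0.600769, Gamma_sst = 0.189635, Gamma_stt = -0.060266, Gamma_tss = -7.861645, Gamma_tst = -0.498702, Gamma_ttt = 0.201644
  tau = 0.875000: gamma = (-0.937500, 0.875000), gamma' = (-0.500000, 1.000000); Gamma_sss = -0.554393, Gamma_sst = 0.178648, Gamma_stt = -0.058434, Gamma_tss = -8.094147, Gamma_tst = -0.481281, Gamma_ttt = 0.209547
  tau = 1.000000: gamma = (-1.000000, 1.000000), gamma' = (-0.500000, 1.000000); Gamma_sss = -0.519262, Gamma_sst = 0.168339, Gamma_stt = -0.056293, Gamma_tss = -8.239560, Gamma_tst = -0.460991, Gamma_ttt = 0.213985
step 0: V^s = -1.0000, V^t = 1.7500
step 1: k1 = (1.179318, 1.263614), k2 = (1.013548, 1.162399), k3 = (1.028701, 1.208479), k4 = (0.892670, 1.046901); V <- V + (h/6)(k1 + 2k2 + 2k3 + k4): V^s = -0.7435, V^t = 2.0438
step 2: k1 = (0.891742, 1.051470), k2 = (0.783822, 0.854115), k3 = (0.788376, 0.901013), k4 = (0.700515, 0.675231); V <- V + (h/6)(k1 + 2k2 + 2k3 + k4): V^s = -0.5461, V^t = 2.2621
step 3: k1 = (0.699176, 0.677456), k2 = (0.624418, 0.447448), k3 = (0.624735, 0.490634), k4 = (0.560905, 0.262815); V <- V + (h/6)(k1 + 2k2 + 2k3 + k4): V^s = -0.3895, V^t = 2.3794
step 4: k1 = (0.559878, 0.263781), k2 = (0.502106, 0.053375), k3 = (0.501512, 0.090966), k4 = (0.450456, -0.101267); V <- V + (h/6)(k1 + 2k2 + 2k3 + k4): V^s = -0.2638, V^t = 2.3982
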